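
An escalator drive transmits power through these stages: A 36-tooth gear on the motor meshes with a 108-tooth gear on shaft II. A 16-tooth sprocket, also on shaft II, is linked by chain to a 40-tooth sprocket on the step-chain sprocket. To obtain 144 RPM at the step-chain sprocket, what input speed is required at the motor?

1080 RPM

Overall ratio R = 3 × 2.5 = 7.5.
Required input speed = output speed × R = 144 × 7.5 = 1080 RPM.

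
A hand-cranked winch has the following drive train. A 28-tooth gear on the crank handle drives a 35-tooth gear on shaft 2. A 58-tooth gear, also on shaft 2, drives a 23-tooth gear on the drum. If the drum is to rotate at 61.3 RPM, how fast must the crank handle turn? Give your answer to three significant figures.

30.4 RPM

Overall ratio R = 1.25 × 0.39655 = 0.49569.
Required input speed = output speed × R = 61.3 × 0.49569 = 30.386 RPM.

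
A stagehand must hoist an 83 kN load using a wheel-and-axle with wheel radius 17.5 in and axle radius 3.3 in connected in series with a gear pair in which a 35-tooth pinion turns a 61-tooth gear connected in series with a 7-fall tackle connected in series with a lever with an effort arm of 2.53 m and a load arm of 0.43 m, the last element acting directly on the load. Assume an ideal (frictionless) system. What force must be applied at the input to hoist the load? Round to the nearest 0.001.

0.218 kN

Wheel-and-axle MA = R/r = 17.5/3.3 = 5.303.
Gear pair MA = 61/35 = 1.7429.
Block-and-tackle MA = number of supporting rope parts = 7.
Lever MA = effort arm / load arm = 2.53/0.43 = 5.8837.
Combined ideal MA = 5.303 × 1.7429 × 7 × 5.8837 = 380.66.
Effort = load / MA = 83 / 380.66 = 0.21804 kN.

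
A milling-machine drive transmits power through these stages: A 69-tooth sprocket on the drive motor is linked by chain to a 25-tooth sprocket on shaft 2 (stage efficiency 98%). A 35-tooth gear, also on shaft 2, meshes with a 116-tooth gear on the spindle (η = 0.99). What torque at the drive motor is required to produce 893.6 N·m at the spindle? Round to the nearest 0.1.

767.0 N·m

Overall ratio R = 0.36232 × 3.3143 = 1.2008; overall efficiency η = 0.98 × 0.99 = 0.9702.
Input torque = output torque / (R × η) = 893.6 / (1.2008 × 0.9702) = 767.01 N·m.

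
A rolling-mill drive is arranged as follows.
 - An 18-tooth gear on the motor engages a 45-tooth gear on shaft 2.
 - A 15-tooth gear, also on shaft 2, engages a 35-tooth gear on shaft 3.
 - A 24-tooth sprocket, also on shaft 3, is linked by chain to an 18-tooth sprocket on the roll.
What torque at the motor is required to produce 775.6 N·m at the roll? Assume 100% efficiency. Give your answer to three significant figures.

177 N·m

Overall ratio R = 2.5 × 2.3333 × 0.75 = 4.375.
Input torque = output torque / R = 775.6 / 4.375 = 177.28 N·m.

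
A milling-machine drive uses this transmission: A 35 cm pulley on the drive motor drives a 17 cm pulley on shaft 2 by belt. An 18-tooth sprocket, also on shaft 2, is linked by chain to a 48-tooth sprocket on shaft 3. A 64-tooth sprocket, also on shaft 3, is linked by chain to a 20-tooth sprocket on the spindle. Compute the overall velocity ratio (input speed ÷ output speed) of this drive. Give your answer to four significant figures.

0.4048

Each stage contributes driven/driver: belt 17/35 = 0.48571, chain 48/18 = 2.6667, chain 20/64 = 0.3125.
Overall: 0.48571 × 2.6667 × 0.3125 = 0.40476.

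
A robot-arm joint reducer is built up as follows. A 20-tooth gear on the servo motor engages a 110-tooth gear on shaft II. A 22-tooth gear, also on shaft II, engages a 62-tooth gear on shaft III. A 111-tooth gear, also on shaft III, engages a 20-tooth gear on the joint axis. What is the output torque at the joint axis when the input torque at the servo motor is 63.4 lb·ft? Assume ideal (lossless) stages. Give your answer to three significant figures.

After the gear mesh (110/20): 63.4 × 5.5 = 348.7 lb·ft
After the gear mesh (62/22): 348.7 × 2.8182 = 982.7 lb·ft
After the gear mesh (20/111): 982.7 × 0.18018 = 177.06 lb·ft

177 lb·ft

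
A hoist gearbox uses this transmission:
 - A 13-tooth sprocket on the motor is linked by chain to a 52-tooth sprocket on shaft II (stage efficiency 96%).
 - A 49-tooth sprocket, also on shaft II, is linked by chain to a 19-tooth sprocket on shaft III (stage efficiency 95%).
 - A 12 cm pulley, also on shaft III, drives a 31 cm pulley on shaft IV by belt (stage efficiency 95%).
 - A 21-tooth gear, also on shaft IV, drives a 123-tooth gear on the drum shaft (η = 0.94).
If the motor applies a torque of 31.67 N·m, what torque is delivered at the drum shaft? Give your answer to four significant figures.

chain 52/13 = 4 → τ = 31.67·4·0.96 = 121.61 N·m
chain 19/49 = 0.38776 → τ = 121.61·0.38776·0.95 = 44.798 N·m
belt 31/12 = 2.5833 → τ = 44.798·2.5833·0.95 = 109.94 N·m
gear mesh 123/21 = 5.8571 → τ = 109.94·5.8571·0.94 = 605.31 N·m

605.3 N·m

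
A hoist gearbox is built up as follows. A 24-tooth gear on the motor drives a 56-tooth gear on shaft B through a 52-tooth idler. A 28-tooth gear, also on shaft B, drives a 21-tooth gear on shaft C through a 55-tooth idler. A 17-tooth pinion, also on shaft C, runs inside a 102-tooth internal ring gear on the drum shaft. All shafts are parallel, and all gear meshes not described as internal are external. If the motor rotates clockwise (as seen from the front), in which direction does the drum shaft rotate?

the motor → shaft B: driver → idler → driven is 2 external meshes, 2 reversals → CW.
shaft B → shaft C: driver → idler → driven is 2 external meshes, 2 reversals → CW.
shaft C → the drum shaft: internal mesh, same direction → CW.
4 reversals in total — an even number — so the drum shaft turns the same way as the motor.

clockwise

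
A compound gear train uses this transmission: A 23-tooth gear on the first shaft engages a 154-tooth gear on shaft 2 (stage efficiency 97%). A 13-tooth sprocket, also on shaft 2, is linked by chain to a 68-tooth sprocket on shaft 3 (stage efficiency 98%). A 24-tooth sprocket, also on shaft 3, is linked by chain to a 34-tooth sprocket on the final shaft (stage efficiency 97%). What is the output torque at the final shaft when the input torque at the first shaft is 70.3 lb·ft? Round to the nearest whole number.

3216 lb·ft

Gear mesh: ratio = 154/23 = 6.6957; torque at shaft 2 = 70.3 × 6.6957 × 0.97 = 456.58 lb·ft.
Chain: ratio = 68/13 = 5.2308; torque at shaft 3 = 456.58 × 5.2308 × 0.98 = 2340.5 lb·ft.
Chain: ratio = 34/24 = 1.4167; torque at the final shaft = 2340.5 × 1.4167 × 0.97 = 3216.3 lb·ft.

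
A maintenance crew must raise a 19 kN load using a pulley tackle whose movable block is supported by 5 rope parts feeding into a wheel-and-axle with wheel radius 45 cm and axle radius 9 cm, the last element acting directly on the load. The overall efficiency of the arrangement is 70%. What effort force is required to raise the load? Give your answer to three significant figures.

Block-and-tackle MA = number of supporting rope parts = 5.
Wheel-and-axle MA = R/r = 45/9 = 5.
Combined ideal MA = 5 × 5 = 25.
Actual MA = 25 × 0.70 = 17.5.
Effort = load / actual MA = 19 / 17.5 = 1.0857 kN.

1.09 kN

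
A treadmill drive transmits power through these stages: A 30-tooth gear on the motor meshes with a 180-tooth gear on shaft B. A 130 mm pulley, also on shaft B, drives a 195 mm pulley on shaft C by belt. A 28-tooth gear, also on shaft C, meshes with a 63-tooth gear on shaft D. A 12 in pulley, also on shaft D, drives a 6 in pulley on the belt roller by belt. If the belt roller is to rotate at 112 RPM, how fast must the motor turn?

Overall ratio R = 6 × 1.5 × 2.25 × 0.5 = 10.125.
Required input speed = output speed × R = 112 × 10.125 = 1134 RPM.

1134 RPM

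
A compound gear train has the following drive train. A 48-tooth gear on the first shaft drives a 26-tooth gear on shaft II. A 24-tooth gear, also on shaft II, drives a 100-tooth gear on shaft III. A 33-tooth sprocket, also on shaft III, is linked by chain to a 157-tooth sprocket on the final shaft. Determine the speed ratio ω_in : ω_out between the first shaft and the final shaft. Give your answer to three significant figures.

Each stage contributes driven/driver: gear mesh 26/48 = 0.54167, gear mesh 100/24 = 4.1667, chain 157/33 = 4.7576.
Overall: 0.54167 × 4.1667 × 4.7576 = 10.738.

10.7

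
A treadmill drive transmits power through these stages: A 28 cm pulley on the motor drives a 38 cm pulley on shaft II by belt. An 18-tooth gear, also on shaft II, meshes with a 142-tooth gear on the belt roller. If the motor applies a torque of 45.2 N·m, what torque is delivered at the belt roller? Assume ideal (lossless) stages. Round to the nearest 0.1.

belt 38/28 = 1.3571 → τ = 45.2·1.3571 = 61.343 N·m
gear mesh 142/18 = 7.8889 → τ = 61.343·7.8889 = 483.93 N·m

483.9 N·m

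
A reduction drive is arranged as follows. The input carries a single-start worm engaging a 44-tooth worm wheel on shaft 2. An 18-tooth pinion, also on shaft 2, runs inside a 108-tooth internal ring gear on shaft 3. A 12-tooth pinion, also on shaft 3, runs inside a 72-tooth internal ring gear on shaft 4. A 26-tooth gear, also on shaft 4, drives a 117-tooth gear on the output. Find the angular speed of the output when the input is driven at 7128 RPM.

Worm: ratio = 44/1 = 44, so shaft 2 turns at 7128 / 44 = 162 RPM.
Internal gear: ratio = 108/18 = 6, so shaft 3 turns at 162 / 6 = 27 RPM.
Internal gear: ratio = 72/12 = 6, so shaft 4 turns at 27 / 6 = 4.5 RPM.
Gear mesh: ratio = 117/26 = 4.5, so the output turns at 4.5 / 4.5 = 1 RPM.

1 RPM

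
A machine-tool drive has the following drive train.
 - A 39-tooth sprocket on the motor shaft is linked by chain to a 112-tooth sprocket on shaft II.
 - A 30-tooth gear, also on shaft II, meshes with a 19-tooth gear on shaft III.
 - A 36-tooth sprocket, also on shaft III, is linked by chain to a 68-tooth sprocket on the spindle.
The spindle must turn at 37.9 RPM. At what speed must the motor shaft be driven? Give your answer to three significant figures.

130 RPM

Overall ratio R = 2.8718 × 0.63333 × 1.8889 = 3.4355.
Required input speed = output speed × R = 37.9 × 3.4355 = 130.21 RPM.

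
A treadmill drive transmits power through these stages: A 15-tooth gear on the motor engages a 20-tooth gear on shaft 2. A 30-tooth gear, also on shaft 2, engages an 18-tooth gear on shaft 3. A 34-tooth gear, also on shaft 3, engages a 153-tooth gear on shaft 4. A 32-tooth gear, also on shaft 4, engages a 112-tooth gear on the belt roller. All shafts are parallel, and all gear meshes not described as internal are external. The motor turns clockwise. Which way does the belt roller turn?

clockwise

the motor → shaft 2: external mesh, 1 reversal → CCW.
shaft 2 → shaft 3: external mesh, 1 reversal → CW.
shaft 3 → shaft 4: external mesh, 1 reversal → CCW.
shaft 4 → the belt roller: external mesh, 1 reversal → CW.
4 reversals in total — an even number — so the belt roller turns the same way as the motor.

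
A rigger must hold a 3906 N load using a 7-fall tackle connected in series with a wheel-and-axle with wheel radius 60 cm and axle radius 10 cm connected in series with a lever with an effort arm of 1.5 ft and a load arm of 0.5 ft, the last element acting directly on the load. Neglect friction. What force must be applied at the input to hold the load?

31 N

Block-and-tackle MA = number of supporting rope parts = 7.
Wheel-and-axle MA = R/r = 60/10 = 6.
Lever MA = effort arm / load arm = 1.5/0.5 = 3.
Combined ideal MA = 7 × 6 × 3 = 126.
Effort = load / MA = 3906 / 126 = 31 N.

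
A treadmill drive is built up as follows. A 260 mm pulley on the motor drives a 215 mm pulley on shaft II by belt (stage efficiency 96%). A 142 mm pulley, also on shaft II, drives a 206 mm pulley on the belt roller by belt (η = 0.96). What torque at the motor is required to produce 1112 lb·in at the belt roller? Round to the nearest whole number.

Overall ratio R = 0.82692 × 1.4507 = 1.1996; overall efficiency η = 0.96 × 0.96 = 0.9216.
Input torque = output torque / (R × η) = 1112 / (1.1996 × 0.9216) = 1005.8 lb·in.

1006 lb·in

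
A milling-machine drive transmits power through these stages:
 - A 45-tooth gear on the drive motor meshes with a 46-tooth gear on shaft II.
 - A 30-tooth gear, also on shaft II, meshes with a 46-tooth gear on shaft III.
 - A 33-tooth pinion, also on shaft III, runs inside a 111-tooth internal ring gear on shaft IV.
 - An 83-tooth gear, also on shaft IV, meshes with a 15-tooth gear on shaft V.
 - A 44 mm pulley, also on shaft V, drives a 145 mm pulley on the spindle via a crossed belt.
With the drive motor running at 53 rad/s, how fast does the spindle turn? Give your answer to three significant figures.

Gear mesh: ratio = 46/45 = 1.0222, so shaft II turns at 53 / 1.0222 = 51.848 rad/s.
Gear mesh: ratio = 46/30 = 1.5333, so shaft III turns at 51.848 / 1.5333 = 33.814 rad/s.
Internal gear: ratio = 111/33 = 3.3636, so shaft IV turns at 33.814 / 3.3636 = 10.053 rad/s.
Gear mesh: ratio = 15/83 = 0.18072, so shaft V turns at 10.053 / 0.18072 = 55.625 rad/s.
Belt: ratio = 145/44 = 3.2955, so the spindle turns at 55.625 / 3.2955 = 16.879 rad/s.

16.9 rad/s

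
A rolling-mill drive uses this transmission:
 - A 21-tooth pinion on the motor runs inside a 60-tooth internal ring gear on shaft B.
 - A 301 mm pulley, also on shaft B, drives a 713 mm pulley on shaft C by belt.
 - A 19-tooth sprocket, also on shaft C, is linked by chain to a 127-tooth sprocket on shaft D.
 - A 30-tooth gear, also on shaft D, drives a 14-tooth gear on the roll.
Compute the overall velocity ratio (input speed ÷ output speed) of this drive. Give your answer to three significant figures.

21.1

Each stage contributes driven/driver: internal gear 60/21 = 2.8571, belt 713/301 = 2.3688, chain 127/19 = 6.6842, gear mesh 14/30 = 0.46667.
Overall: 2.8571 × 2.3688 × 6.6842 × 0.46667 = 21.111.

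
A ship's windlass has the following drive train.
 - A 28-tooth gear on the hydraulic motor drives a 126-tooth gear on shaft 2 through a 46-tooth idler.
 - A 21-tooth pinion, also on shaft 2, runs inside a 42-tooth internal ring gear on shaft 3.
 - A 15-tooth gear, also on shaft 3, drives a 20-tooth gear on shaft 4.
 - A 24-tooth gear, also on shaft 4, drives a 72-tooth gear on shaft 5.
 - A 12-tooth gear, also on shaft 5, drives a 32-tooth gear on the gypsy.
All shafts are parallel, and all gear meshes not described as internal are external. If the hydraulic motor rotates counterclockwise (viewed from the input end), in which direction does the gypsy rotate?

the hydraulic motor → shaft 2: driver → idler → driven is 2 external meshes, 2 reversals → CCW.
shaft 2 → shaft 3: internal mesh, same direction → CCW.
shaft 3 → shaft 4: external mesh, 1 reversal → CW.
shaft 4 → shaft 5: external mesh, 1 reversal → CCW.
shaft 5 → the gypsy: external mesh, 1 reversal → CW.
5 reversals in total — an odd number — so the gypsy turns opposite to the hydraulic motor.

clockwise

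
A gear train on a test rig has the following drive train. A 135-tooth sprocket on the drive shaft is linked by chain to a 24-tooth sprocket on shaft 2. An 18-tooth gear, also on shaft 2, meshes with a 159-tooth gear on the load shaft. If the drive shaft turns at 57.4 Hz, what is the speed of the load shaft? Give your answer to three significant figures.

the drive shaft → shaft 2 (chain, 24/135): 57.4 ÷ 0.17778 = 322.88 Hz
shaft 2 → the load shaft (gear mesh, 159/18): 322.88 ÷ 8.8333 = 36.552 Hz

36.6 Hz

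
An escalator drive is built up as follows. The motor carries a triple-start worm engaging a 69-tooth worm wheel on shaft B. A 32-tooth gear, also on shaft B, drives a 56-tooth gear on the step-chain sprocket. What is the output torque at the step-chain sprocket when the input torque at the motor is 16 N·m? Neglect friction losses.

After the worm (69/3): 16 × 23 = 368 N·m
After the gear mesh (56/32): 368 × 1.75 = 644 N·m

644 N·m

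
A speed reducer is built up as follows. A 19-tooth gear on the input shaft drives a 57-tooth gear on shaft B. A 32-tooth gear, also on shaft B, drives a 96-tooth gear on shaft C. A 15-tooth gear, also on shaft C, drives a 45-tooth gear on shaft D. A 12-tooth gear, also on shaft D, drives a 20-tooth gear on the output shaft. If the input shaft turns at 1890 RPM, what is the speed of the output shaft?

the input shaft → shaft B (gear mesh, 57/19): 1890 ÷ 3 = 630 RPM
shaft B → shaft C (gear mesh, 96/32): 630 ÷ 3 = 210 RPM
shaft C → shaft D (gear mesh, 45/15): 210 ÷ 3 = 70 RPM
shaft D → the output shaft (gear mesh, 20/12): 70 ÷ 1.6667 = 42 RPM

42 RPM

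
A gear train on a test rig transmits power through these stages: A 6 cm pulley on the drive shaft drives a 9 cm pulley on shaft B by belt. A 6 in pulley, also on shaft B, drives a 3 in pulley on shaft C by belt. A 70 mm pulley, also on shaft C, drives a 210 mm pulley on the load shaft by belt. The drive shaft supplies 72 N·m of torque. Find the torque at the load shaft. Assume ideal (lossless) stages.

Belt: ratio = 9/6 = 1.5; torque at shaft B = 72 × 1.5 = 108 N·m.
Belt: ratio = 3/6 = 0.5; torque at shaft C = 108 × 0.5 = 54 N·m.
Belt: ratio = 210/70 = 3; torque at the load shaft = 54 × 3 = 162 N·m.

162 N·m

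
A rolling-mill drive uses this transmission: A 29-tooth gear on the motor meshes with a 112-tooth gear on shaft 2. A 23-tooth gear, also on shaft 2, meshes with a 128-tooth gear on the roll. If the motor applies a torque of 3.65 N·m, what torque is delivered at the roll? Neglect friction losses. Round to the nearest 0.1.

78.5 N·m

Gear mesh: ratio = 112/29 = 3.8621; torque at shaft 2 = 3.65 × 3.8621 = 14.097 N·m.
Gear mesh: ratio = 128/23 = 5.5652; torque at the roll = 14.097 × 5.5652 = 78.45 N·m.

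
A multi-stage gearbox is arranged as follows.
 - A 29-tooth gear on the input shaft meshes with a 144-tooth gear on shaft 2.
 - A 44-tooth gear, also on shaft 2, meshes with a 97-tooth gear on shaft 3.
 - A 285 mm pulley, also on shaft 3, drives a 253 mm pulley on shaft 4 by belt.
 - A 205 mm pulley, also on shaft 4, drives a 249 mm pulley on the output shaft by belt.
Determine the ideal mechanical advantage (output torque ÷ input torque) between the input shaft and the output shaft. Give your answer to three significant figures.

11.8

Each stage contributes driven/driver: gear mesh 144/29 = 4.9655, gear mesh 97/44 = 2.2045, belt 253/285 = 0.88772, belt 249/205 = 1.2146.
Overall: 4.9655 × 2.2045 × 0.88772 × 1.2146 = 11.803.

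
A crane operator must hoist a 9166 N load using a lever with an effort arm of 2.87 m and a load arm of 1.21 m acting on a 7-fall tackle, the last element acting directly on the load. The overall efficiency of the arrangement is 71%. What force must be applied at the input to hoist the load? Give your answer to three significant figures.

Lever MA = effort arm / load arm = 2.87/1.21 = 2.3719.
Block-and-tackle MA = number of supporting rope parts = 7.
Combined ideal MA = 2.3719 × 7 = 16.603.
Actual MA = 16.603 × 0.71 = 11.788.
Effort = load / actual MA = 9166 / 11.788 = 777.55 N.

778 N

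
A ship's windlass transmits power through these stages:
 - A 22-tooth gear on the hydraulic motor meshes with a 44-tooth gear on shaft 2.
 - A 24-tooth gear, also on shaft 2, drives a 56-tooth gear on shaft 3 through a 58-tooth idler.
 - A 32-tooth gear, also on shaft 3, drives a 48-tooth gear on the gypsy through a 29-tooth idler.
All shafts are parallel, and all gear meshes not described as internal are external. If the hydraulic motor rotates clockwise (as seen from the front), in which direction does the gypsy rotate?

counterclockwise

the hydraulic motor → shaft 2: external mesh, 1 reversal → CCW.
shaft 2 → shaft 3: driver → idler → driven is 2 external meshes, 2 reversals → CCW.
shaft 3 → the gypsy: driver → idler → driven is 2 external meshes, 2 reversals → CCW.
5 reversals in total — an odd number — so the gypsy turns opposite to the hydraulic motor.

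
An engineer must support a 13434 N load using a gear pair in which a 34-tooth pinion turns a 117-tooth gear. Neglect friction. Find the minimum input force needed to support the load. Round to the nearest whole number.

3904 N

Gear pair MA = 117/34 = 3.4412.
Effort = load / MA = 13434 / 3.4412 = 3903.9 N.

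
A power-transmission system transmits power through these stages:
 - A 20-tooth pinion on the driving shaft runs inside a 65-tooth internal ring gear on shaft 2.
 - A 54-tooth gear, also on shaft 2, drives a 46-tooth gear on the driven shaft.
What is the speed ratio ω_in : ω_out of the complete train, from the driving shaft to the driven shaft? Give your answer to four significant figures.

2.769

Each stage contributes driven/driver: internal gear 65/20 = 3.25, gear mesh 46/54 = 0.85185.
Overall: 3.25 × 0.85185 = 2.7685.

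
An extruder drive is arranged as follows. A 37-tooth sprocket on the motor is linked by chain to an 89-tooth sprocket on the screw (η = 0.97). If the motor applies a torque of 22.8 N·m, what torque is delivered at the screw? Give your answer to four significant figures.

Chain: ratio = 89/37 = 2.4054; torque at the screw = 22.8 × 2.4054 × 0.97 = 53.198 N·m.

53.20 N·m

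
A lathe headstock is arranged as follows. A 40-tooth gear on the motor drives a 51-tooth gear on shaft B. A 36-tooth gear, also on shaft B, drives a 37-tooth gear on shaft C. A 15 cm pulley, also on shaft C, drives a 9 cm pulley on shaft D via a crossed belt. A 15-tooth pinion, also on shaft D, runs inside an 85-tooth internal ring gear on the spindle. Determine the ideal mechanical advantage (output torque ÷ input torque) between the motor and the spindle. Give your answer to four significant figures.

Each stage contributes driven/driver: gear mesh 51/40 = 1.275, gear mesh 37/36 = 1.0278, belt 9/15 = 0.6, internal gear 85/15 = 5.6667.
Overall: 1.275 × 1.0278 × 0.6 × 5.6667 = 4.4554.

4.455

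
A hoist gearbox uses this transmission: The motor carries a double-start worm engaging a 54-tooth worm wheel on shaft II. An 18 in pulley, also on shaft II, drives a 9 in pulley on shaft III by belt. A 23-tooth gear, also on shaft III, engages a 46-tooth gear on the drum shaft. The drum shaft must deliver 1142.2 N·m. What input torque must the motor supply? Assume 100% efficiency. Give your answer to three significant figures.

42.3 N·m

Overall ratio R = 27 × 0.5 × 2 = 27.
Input torque = output torque / R = 1142.2 / 27 = 42.304 N·m.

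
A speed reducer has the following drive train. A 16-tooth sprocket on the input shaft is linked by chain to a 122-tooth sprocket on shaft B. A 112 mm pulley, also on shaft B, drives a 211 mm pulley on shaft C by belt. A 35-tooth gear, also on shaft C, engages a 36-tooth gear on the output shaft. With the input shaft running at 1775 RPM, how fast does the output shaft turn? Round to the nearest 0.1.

120.1 RPM

Chain: ratio = 122/16 = 7.625, so shaft B turns at 1775 / 7.625 = 232.79 RPM.
Belt: ratio = 211/112 = 1.8839, so shaft C turns at 232.79 / 1.8839 = 123.56 RPM.
Gear mesh: ratio = 36/35 = 1.0286, so the output shaft turns at 123.56 / 1.0286 = 120.13 RPM.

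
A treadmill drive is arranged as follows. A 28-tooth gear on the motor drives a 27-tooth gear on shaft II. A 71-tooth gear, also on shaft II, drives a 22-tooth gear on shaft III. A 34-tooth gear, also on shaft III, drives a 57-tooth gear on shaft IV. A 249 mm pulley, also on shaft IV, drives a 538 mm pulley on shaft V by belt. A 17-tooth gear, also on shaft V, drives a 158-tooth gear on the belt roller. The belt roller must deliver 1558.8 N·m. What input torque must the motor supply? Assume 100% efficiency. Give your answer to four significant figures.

155.0 N·m

Overall ratio R = 0.96429 × 0.30986 × 1.6765 × 2.1606 × 9.2941 = 10.059.
Input torque = output torque / R = 1558.8 / 10.059 = 154.96 N·m.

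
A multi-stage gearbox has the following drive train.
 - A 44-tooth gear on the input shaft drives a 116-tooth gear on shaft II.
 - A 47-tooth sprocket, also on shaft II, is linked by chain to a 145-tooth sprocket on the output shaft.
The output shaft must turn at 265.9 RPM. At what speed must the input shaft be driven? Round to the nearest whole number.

2163 RPM

Overall ratio R = 2.6364 × 3.0851 = 8.1335.
Required input speed = output speed × R = 265.9 × 8.1335 = 2162.7 RPM.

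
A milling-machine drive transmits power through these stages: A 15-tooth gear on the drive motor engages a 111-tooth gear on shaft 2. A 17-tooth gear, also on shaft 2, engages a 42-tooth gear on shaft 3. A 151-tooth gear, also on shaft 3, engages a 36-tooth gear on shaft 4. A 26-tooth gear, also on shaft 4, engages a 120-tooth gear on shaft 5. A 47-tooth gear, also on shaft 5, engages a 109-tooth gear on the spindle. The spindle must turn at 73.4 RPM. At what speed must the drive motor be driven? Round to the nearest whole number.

Overall ratio R = 7.4 × 2.4706 × 0.23841 × 4.6154 × 2.3191 = 46.655.
Required input speed = output speed × R = 73.4 × 46.655 = 3424.4 RPM.

3424 RPM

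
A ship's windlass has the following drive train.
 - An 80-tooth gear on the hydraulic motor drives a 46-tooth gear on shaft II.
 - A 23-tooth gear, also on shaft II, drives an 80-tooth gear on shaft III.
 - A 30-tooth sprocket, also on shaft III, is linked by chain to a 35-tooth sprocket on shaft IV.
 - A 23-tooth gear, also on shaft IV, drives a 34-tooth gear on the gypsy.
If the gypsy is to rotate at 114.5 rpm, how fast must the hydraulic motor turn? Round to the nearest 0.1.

Overall ratio R = 0.575 × 3.4783 × 1.1667 × 1.4783 = 3.4493.
Required input speed = output speed × R = 114.5 × 3.4493 = 394.94 rpm.

394.9 rpm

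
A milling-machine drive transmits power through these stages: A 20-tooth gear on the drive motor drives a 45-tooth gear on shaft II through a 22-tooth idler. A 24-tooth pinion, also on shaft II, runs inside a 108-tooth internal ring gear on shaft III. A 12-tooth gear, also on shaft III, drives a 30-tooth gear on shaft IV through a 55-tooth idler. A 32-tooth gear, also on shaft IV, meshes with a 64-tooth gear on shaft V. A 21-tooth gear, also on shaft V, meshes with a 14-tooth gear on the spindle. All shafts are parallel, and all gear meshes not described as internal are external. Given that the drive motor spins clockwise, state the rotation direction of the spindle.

clockwise

the drive motor → shaft II: driver → idler → driven is 2 external meshes, 2 reversals → CW.
shaft II → shaft III: internal mesh, same direction → CW.
shaft III → shaft IV: driver → idler → driven is 2 external meshes, 2 reversals → CW.
shaft IV → shaft V: external mesh, 1 reversal → CCW.
shaft V → the spindle: external mesh, 1 reversal → CW.
6 reversals in total — an even number — so the spindle turns the same way as the drive motor.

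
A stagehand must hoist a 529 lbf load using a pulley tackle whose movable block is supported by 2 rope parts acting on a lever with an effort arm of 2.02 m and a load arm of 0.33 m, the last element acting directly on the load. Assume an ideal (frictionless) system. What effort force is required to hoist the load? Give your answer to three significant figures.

43.2 lbf

Block-and-tackle MA = number of supporting rope parts = 2.
Lever MA = effort arm / load arm = 2.02/0.33 = 6.1212.
Combined ideal MA = 2 × 6.1212 = 12.242.
Effort = load / MA = 529 / 12.242 = 43.21 lbf.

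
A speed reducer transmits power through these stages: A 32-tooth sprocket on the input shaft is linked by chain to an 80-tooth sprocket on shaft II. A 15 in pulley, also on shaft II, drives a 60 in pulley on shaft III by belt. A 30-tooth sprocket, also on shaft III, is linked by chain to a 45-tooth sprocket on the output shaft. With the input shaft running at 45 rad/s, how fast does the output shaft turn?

3 rad/s

the input shaft → shaft II (chain, 80/32): 45 ÷ 2.5 = 18 rad/s
shaft II → shaft III (belt, 60/15): 18 ÷ 4 = 4.5 rad/s
shaft III → the output shaft (chain, 45/30): 4.5 ÷ 1.5 = 3 rad/s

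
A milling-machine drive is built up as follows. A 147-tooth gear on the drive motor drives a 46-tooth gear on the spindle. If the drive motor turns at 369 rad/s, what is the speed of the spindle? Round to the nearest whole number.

gear mesh 46/147 = 0.31293 → 369/0.31293 = 1179.2 rad/s

1179 rad/s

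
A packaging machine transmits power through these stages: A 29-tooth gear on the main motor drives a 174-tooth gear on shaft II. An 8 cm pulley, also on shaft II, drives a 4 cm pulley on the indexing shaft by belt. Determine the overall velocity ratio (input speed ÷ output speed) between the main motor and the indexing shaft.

3

Each stage contributes driven/driver: gear mesh 174/29 = 6, belt 4/8 = 0.5.
Overall: 6 × 0.5 = 3.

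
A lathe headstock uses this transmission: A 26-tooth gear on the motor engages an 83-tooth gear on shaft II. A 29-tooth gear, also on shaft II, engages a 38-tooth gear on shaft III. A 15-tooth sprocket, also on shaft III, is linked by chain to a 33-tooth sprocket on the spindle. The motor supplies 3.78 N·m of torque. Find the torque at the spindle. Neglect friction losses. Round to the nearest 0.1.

34.8 N·m

gear mesh 83/26 = 3.1923 → τ = 3.78·3.1923 = 12.067 N·m
gear mesh 38/29 = 1.3103 → τ = 12.067·1.3103 = 15.812 N·m
chain 33/15 = 2.2 → τ = 15.812·2.2 = 34.786 N·m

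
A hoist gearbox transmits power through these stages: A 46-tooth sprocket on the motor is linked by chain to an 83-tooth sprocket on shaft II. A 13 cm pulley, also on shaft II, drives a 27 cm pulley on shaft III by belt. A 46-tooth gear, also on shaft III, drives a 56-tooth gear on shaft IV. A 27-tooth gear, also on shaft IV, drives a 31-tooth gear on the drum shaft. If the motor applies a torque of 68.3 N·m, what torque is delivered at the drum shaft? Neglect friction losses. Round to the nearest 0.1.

357.8 N·m

After the chain (83/46): 68.3 × 1.8043 = 123.24 N·m
After the belt (27/13): 123.24 × 2.0769 = 255.95 N·m
After the gear mesh (56/46): 255.95 × 1.2174 = 311.6 N·m
After the gear mesh (31/27): 311.6 × 1.1481 = 357.76 N·m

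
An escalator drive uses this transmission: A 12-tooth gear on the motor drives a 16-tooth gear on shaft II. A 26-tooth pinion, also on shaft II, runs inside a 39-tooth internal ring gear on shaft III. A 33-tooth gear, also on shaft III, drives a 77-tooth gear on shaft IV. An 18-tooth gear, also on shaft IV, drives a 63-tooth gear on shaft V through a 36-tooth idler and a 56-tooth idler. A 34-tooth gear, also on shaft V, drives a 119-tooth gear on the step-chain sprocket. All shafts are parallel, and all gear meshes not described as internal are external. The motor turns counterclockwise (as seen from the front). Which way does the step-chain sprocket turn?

counterclockwise

the motor → shaft II: external mesh, 1 reversal → CW.
shaft II → shaft III: internal mesh, same direction → CW.
shaft III → shaft IV: external mesh, 1 reversal → CCW.
shaft IV → shaft V: driver → idler → idler → driven is 3 external meshes, 3 reversals → CW.
shaft V → the step-chain sprocket: external mesh, 1 reversal → CCW.
6 reversals in total — an even number — so the step-chain sprocket turns the same way as the motor.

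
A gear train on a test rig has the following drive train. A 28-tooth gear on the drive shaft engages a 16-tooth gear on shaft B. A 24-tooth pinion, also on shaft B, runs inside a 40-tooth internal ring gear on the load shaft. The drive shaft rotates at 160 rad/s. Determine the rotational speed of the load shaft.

Gear mesh: ratio = 16/28 = 0.57143, so shaft B turns at 160 / 0.57143 = 280 rad/s.
Internal gear: ratio = 40/24 = 1.6667, so the load shaft turns at 280 / 1.6667 = 168 rad/s.

168 rad/s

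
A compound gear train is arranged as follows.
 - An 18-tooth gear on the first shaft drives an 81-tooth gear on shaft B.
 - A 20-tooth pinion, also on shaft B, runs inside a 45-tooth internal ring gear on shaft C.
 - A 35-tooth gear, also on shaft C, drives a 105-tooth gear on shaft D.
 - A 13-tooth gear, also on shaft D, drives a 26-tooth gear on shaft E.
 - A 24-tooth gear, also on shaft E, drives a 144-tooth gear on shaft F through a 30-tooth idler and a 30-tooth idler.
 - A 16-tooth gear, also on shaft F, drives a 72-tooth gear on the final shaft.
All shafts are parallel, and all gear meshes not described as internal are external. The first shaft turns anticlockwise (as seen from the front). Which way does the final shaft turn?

clockwise

the first shaft → shaft B: external mesh, 1 reversal → CW.
shaft B → shaft C: internal mesh, same direction → CW.
shaft C → shaft D: external mesh, 1 reversal → CCW.
shaft D → shaft E: external mesh, 1 reversal → CW.
shaft E → shaft F: driver → idler → idler → driven is 3 external meshes, 3 reversals → CCW.
shaft F → the final shaft: external mesh, 1 reversal → CW.
7 reversals in total — an odd number — so the final shaft turns opposite to the first shaft.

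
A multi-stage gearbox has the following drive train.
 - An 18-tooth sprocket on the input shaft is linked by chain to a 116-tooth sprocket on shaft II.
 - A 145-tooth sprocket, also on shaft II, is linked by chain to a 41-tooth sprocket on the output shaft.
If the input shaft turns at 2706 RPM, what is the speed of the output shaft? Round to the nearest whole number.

chain 116/18 = 6.4444 → 2706/6.4444 = 419.9 RPM
chain 41/145 = 0.28276 → 419.9/0.28276 = 1485 RPM

1485 RPM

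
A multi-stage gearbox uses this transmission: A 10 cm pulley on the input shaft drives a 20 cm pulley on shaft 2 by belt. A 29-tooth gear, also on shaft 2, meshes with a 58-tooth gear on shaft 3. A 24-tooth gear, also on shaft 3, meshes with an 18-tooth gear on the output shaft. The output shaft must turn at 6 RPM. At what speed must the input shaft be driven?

18 RPM

Overall ratio R = 2 × 2 × 0.75 = 3.
Required input speed = output speed × R = 6 × 3 = 18 RPM.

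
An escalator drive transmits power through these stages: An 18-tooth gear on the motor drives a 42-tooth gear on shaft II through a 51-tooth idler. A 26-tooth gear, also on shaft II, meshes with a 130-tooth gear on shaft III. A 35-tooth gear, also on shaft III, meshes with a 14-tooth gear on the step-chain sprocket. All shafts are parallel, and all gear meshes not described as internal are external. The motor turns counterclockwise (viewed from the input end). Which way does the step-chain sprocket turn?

the motor → shaft II: driver → idler → driven is 2 external meshes, 2 reversals → CCW.
shaft II → shaft III: external mesh, 1 reversal → CW.
shaft III → the step-chain sprocket: external mesh, 1 reversal → CCW.
4 reversals in total — an even number — so the step-chain sprocket turns the same way as the motor.

counterclockwise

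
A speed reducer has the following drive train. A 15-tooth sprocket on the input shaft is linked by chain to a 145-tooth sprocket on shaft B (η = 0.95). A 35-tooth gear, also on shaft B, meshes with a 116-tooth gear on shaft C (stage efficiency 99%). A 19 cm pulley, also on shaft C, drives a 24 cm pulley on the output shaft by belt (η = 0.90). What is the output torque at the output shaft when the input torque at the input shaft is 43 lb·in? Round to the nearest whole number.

1473 lb·in

chain 145/15 = 9.6667 → τ = 43·9.6667·0.95 = 394.88 lb·in
gear mesh 116/35 = 3.3143 → τ = 394.88·3.3143·0.99 = 1295.7 lb·in
belt 24/19 = 1.2632 → τ = 1295.7·1.2632·0.90 = 1473 lb·in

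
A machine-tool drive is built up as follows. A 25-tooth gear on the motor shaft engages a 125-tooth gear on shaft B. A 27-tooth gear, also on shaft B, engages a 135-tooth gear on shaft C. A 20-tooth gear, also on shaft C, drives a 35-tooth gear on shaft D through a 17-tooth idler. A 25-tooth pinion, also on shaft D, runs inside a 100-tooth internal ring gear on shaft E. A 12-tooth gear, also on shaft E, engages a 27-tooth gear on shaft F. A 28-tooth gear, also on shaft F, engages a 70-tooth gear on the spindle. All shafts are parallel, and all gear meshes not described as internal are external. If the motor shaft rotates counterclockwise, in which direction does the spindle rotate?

counterclockwise

the motor shaft → shaft B: external mesh, 1 reversal → CW.
shaft B → shaft C: external mesh, 1 reversal → CCW.
shaft C → shaft D: driver → idler → driven is 2 external meshes, 2 reversals → CCW.
shaft D → shaft E: internal mesh, same direction → CCW.
shaft E → shaft F: external mesh, 1 reversal → CW.
shaft F → the spindle: external mesh, 1 reversal → CCW.
6 reversals in total — an even number — so the spindle turns the same way as the motor shaft.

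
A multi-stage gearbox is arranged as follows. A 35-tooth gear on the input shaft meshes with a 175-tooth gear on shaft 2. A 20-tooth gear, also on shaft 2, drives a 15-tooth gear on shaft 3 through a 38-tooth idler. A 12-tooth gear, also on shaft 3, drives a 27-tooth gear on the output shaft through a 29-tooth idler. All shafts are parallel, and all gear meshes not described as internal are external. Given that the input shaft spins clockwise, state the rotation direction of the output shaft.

anticlockwise

the input shaft → shaft 2: external mesh, 1 reversal → CCW.
shaft 2 → shaft 3: driver → idler → driven is 2 external meshes, 2 reversals → CCW.
shaft 3 → the output shaft: driver → idler → driven is 2 external meshes, 2 reversals → CCW.
5 reversals in total — an odd number — so the output shaft turns opposite to the input shaft.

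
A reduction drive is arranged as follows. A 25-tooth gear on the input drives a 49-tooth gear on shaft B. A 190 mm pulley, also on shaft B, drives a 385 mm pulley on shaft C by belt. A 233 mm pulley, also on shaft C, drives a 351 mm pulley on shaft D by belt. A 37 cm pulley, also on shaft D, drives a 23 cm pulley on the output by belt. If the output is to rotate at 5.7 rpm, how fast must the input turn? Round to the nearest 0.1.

Overall ratio R = 1.96 × 2.0263 × 1.5064 × 0.62162 = 3.7191.
Required input speed = output speed × R = 5.7 × 3.7191 = 21.199 rpm.

21.2 rpm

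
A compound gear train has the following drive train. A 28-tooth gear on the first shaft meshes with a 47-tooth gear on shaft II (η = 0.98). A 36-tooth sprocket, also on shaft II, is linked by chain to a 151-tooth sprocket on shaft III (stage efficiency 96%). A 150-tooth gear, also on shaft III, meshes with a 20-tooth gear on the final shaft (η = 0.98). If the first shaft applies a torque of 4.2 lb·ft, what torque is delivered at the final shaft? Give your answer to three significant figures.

Gear mesh: ratio = 47/28 = 1.6786; torque at shaft II = 4.2 × 1.6786 × 0.98 = 6.909 lb·ft.
Chain: ratio = 151/36 = 4.1944; torque at shaft III = 6.909 × 4.1944 × 0.96 = 27.82 lb·ft.
Gear mesh: ratio = 20/150 = 0.13333; torque at the final shaft = 27.82 × 0.13333 × 0.98 = 3.6352 lb·ft.

3.64 lb·ft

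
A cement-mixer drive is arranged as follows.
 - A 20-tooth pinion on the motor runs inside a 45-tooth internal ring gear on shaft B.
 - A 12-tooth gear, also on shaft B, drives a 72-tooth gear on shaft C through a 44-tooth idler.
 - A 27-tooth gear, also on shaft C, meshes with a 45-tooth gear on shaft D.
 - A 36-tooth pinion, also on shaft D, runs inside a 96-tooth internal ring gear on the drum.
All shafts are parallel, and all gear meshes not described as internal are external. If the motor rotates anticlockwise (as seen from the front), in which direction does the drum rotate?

clockwise

the motor → shaft B: internal mesh, same direction → CCW.
shaft B → shaft C: driver → idler → driven is 2 external meshes, 2 reversals → CCW.
shaft C → shaft D: external mesh, 1 reversal → CW.
shaft D → the drum: internal mesh, same direction → CW.
3 reversals in total — an odd number — so the drum turns opposite to the motor.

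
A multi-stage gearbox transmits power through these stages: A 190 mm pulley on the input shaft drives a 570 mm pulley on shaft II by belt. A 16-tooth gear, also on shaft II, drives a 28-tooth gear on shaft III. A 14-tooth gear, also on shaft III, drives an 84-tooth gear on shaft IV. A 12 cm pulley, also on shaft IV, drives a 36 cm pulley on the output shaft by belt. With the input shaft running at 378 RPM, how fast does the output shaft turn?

4 RPM

Belt: ratio = 570/190 = 3, so shaft II turns at 378 / 3 = 126 RPM.
Gear mesh: ratio = 28/16 = 1.75, so shaft III turns at 126 / 1.75 = 72 RPM.
Gear mesh: ratio = 84/14 = 6, so shaft IV turns at 72 / 6 = 12 RPM.
Belt: ratio = 36/12 = 3, so the output shaft turns at 12 / 3 = 4 RPM.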